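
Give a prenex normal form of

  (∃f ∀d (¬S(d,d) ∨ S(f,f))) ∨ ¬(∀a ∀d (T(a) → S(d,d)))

∃f ∀d ∃a ∃y1 (¬S(d,d) ∨ S(f,f) ∨ T(a) ∧ ¬S(y1,y1))

First replace A → B with ¬A ∨ B.
  (∃f ∀d (¬S(d,d) ∨ S(f,f))) ∨ ¬(∀a ∀d (¬T(a) ∨ S(d,d)))
Move each ¬ inward, flipping quantifiers it crosses:
  (∃f ∀d (¬S(d,d) ∨ S(f,f))) ∨ (∃a ∃d (T(a) ∧ ¬S(d,d)))
Rename bound variables to avoid capture: d↦y1.
  (∃f ∀d (¬S(d,d) ∨ S(f,f))) ∨ (∃a ∃y1 (T(a) ∧ ¬S(y1,y1)))
Pull the quantifiers to the front (each side's bound variable is not free in the other side):
  ∃f ∀d ∃a ∃y1 (¬S(d,d) ∨ S(f,f) ∨ T(a) ∧ ¬S(y1,y1))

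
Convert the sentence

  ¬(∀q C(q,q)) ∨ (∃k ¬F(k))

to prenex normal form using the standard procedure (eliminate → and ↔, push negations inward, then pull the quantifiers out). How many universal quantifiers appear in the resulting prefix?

Drive negations inward (¬∀x A ≡ ∃x ¬A, ¬∃x A ≡ ∀x ¬A, De Morgan for ∧/∨):
  (∃q ¬C(q,q)) ∨ (∃k ¬F(k))
Extract every quantifier outward, since the variables are now distinct and don't occur free across branches:
  ∃q ∃k (¬C(q,q) ∨ ¬F(k))
The prefix is ∃q ∃k: 0 universal, 2 existential.

0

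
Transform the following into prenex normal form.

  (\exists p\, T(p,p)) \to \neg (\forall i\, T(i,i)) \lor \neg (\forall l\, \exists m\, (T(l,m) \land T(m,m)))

First replace A → B with ¬A ∨ B.
  \neg (\exists p\, T(p,p)) \lor \neg (\forall i\, T(i,i)) \lor \neg (\forall l\, \exists m\, (T(l,m) \land T(m,m)))
Move each ¬ inward, flipping quantifiers it crosses:
  (\forall p\, \neg T(p,p)) \lor (\exists i\, \neg T(i,i)) \lor (\exists l\, \forall m\, (\neg T(l,m) \lor \neg T(m,m)))
All bound variables are already distinct, so no renaming is needed.
Finally move all quantifiers to the prefix:
  \forall p\, \exists i\, \exists l\, \forall m\, (\neg T(p,p) \lor \neg T(i,i) \lor \neg T(l,m) \lor \neg T(m,m))

\forall p\, \exists i\, \exists l\, \forall m\, (\neg T(p,p) \lor \neg T(i,i) \lor \neg T(l,m) \lor \neg T(m,m))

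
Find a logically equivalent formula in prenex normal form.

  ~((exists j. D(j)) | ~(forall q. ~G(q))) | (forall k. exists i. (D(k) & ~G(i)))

forall j. forall q. forall k. exists i. (~D(j) & ~G(q) | D(k) & ~G(i))

Push ¬ through the quantifiers and connectives to reach negation normal form:
  (forall j. ~D(j)) & (forall q. ~G(q)) | (forall k. exists i. (D(k) & ~G(i)))
Extract every quantifier outward, since the variables are now distinct and don't occur free across branches:
  forall j. forall q. forall k. exists i. (~D(j) & ~G(q) | D(k) & ~G(i))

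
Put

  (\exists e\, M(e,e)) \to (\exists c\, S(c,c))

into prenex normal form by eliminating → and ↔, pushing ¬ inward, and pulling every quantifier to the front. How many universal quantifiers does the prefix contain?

1

Rewrite implications/biconditionals: A → B as ¬A ∨ B.
  \neg (\exists e\, M(e,e)) \lor (\exists c\, S(c,c))
Push ¬ through the quantifiers and connectives to reach negation normal form:
  (\forall e\, \neg M(e,e)) \lor (\exists c\, S(c,c))
All bound variables are already distinct, so no renaming is needed.
Extract every quantifier outward, since the variables are now distinct and don't occur free across branches:
  \forall e\, \exists c\, (\neg M(e,e) \lor S(c,c))
The prefix is \forall e \exists c: 1 universal, 1 existential.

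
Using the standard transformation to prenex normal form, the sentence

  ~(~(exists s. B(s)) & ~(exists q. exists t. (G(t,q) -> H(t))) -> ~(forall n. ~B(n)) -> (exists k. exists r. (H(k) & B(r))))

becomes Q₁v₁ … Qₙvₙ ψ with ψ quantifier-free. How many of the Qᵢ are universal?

Eliminate → and ↔ using ¬ and ∨.
  ~(~(~(exists s. B(s)) & ~(exists q. exists t. (~G(t,q) | H(t)))) | ~~(forall n. ~B(n)) | (exists k. exists r. (H(k) & B(r))))
Push ¬ through the quantifiers and connectives to reach negation normal form:
  (forall s. ~B(s)) & (forall q. forall t. (G(t,q) & ~H(t))) & (exists n. B(n)) & (forall k. forall r. (~H(k) | ~B(r)))
Pull the quantifiers to the front (each side's bound variable is not free in the other side):
  forall s. forall q. forall t. exists n. forall k. forall r. (~B(s) & G(t,q) & ~H(t) & B(n) & (~H(k) | ~B(r)))
The prefix is forall s forall q forall t exists n forall k forall r: 5 universal, 1 existential.

5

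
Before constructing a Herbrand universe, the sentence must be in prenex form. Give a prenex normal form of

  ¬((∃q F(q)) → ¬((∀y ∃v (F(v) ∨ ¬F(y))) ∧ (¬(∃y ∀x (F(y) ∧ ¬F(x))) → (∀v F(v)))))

∃q ∀y ∃v ∃p ∀x ∀s (F(q) ∧ (F(v) ∨ ¬F(y)) ∧ (F(p) ∧ ¬F(x) ∨ F(s)))

Eliminate → and ↔ using ¬ and ∨.
  ¬(¬(∃q F(q)) ∨ ¬((∀y ∃v (F(v) ∨ ¬F(y))) ∧ (¬¬(∃y ∀x (F(y) ∧ ¬F(x))) ∨ (∀v F(v)))))
Move each ¬ inward, flipping quantifiers it crosses:
  (∃q F(q)) ∧ (∀y ∃v (F(v) ∨ ¬F(y))) ∧ ((∃y ∀x (F(y) ∧ ¬F(x))) ∨ (∀v F(v)))
Rename bound variables to avoid capture: y↦p, v↦s.
  (∃q F(q)) ∧ (∀y ∃v (F(v) ∨ ¬F(y))) ∧ ((∃p ∀x (F(p) ∧ ¬F(x))) ∨ (∀s F(s)))
Pull the quantifiers to the front (each side's bound variable is not free in the other side):
  ∃q ∀y ∃v ∃p ∀x ∀s (F(q) ∧ (F(v) ∨ ¬F(y)) ∧ (F(p) ∧ ¬F(x) ∨ F(s)))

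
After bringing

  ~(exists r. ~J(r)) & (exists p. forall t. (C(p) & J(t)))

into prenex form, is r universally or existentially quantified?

universal

Push ¬ through the quantifiers and connectives to reach negation normal form:
  (forall r. J(r)) & (exists p. forall t. (C(p) & J(t)))
Pull the quantifiers to the front (each side's bound variable is not free in the other side):
  forall r. exists p. forall t. (J(r) & C(p) & J(t))
The quantifier exists r sits under an odd number of negations, so it flips to forall r.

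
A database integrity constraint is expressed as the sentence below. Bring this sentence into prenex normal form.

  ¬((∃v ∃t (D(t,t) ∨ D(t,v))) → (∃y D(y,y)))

∃v ∃t ∀y ((D(t,t) ∨ D(t,v)) ∧ ¬D(y,y))

Eliminate → and ↔ using ¬ and ∨.
  ¬(¬(∃v ∃t (D(t,t) ∨ D(t,v))) ∨ (∃y D(y,y)))
Push ¬ through the quantifiers and connectives to reach negation normal form:
  (∃v ∃t (D(t,t) ∨ D(t,v))) ∧ (∀y ¬D(y,y))
Finally move all quantifiers to the prefix:
  ∃v ∃t ∀y ((D(t,t) ∨ D(t,v)) ∧ ¬D(y,y))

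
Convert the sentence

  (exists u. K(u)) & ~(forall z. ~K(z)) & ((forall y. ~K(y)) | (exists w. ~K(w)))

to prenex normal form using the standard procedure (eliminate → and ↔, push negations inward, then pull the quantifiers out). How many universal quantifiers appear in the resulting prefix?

1

Push ¬ through the quantifiers and connectives to reach negation normal form:
  (exists u. K(u)) & (exists z. K(z)) & ((forall y. ~K(y)) | (exists w. ~K(w)))
Finally move all quantifiers to the prefix:
  exists u. exists z. forall y. exists w. (K(u) & K(z) & (~K(y) | ~K(w)))
The prefix is exists u exists z forall y exists w: 1 universal, 3 existential.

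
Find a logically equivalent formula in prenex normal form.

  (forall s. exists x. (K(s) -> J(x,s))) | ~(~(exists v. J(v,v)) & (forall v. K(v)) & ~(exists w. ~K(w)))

Eliminate → and ↔ using ¬ and ∨.
  (forall s. exists x. (~K(s) | J(x,s))) | ~(~(exists v. J(v,v)) & (forall v. K(v)) & ~(exists w. ~K(w)))
Drive negations inward (¬∀x A ≡ ∃x ¬A, ¬∃x A ≡ ∀x ¬A, De Morgan for ∧/∨):
  (forall s. exists x. (~K(s) | J(x,s))) | (exists v. J(v,v)) | (exists v. ~K(v)) | (exists w. ~K(w))
Rename bound variables to avoid capture: v↦u.
  (forall s. exists x. (~K(s) | J(x,s))) | (exists v. J(v,v)) | (exists u. ~K(u)) | (exists w. ~K(w))
Pull the quantifiers to the front (each side's bound variable is not free in the other side):
  forall s. exists x. exists v. exists u. exists w. (~K(s) | J(x,s) | J(v,v) | ~K(u) | ~K(w))

forall s. exists x. exists v. exists u. exists w. (~K(s) | J(x,s) | J(v,v) | ~K(u) | ~K(w))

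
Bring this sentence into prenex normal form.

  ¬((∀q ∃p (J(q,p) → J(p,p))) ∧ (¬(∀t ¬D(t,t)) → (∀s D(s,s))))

First replace A → B with ¬A ∨ B.
  ¬((∀q ∃p (¬J(q,p) ∨ J(p,p))) ∧ (¬¬(∀t ¬D(t,t)) ∨ (∀s D(s,s))))
Drive negations inward (¬∀x A ≡ ∃x ¬A, ¬∃x A ≡ ∀x ¬A, De Morgan for ∧/∨):
  (∃q ∀p (J(q,p) ∧ ¬J(p,p))) ∨ (∃t D(t,t)) ∧ (∃s ¬D(s,s))
All bound variables are already distinct, so no renaming is needed.
Extract every quantifier outward, since the variables are now distinct and don't occur free across branches:
  ∃q ∀p ∃t ∃s (J(q,p) ∧ ¬J(p,p) ∨ D(t,t) ∧ ¬D(s,s))

∃q ∀p ∃t ∃s (J(q,p) ∧ ¬J(p,p) ∨ D(t,t) ∧ ¬D(s,s))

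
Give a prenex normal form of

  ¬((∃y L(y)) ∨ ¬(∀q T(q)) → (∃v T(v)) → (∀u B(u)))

∃y ∃q ∃v ∃u ((L(y) ∨ ¬T(q)) ∧ T(v) ∧ ¬B(u))

Rewrite implications/biconditionals: A → B as ¬A ∨ B.
  ¬(¬((∃y L(y)) ∨ ¬(∀q T(q))) ∨ ¬(∃v T(v)) ∨ (∀u B(u)))
Push ¬ through the quantifiers and connectives to reach negation normal form:
  ((∃y L(y)) ∨ (∃q ¬T(q))) ∧ (∃v T(v)) ∧ (∃u ¬B(u))
All bound variables are already distinct, so no renaming is needed.
Extract every quantifier outward, since the variables are now distinct and don't occur free across branches:
  ∃y ∃q ∃v ∃u ((L(y) ∨ ¬T(q)) ∧ T(v) ∧ ¬B(u))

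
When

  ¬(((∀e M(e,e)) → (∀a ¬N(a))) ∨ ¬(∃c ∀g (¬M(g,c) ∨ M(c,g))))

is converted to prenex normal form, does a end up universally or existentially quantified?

existential

First replace A → B with ¬A ∨ B.
  ¬(¬(∀e M(e,e)) ∨ (∀a ¬N(a)) ∨ ¬(∃c ∀g (¬M(g,c) ∨ M(c,g))))
Move each ¬ inward, flipping quantifiers it crosses:
  (∀e M(e,e)) ∧ (∃a N(a)) ∧ (∃c ∀g (¬M(g,c) ∨ M(c,g)))
Pull the quantifiers to the front (each side's bound variable is not free in the other side):
  ∀e ∃a ∃c ∀g (M(e,e) ∧ N(a) ∧ (¬M(g,c) ∨ M(c,g)))
The quantifier ∀a sits under an odd number of negations (counting the antecedent side of each →), so it flips to ∃a.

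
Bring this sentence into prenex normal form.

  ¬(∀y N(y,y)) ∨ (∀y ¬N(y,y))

∃y ∀b (¬N(y,y) ∨ ¬N(b,b))

Drive negations inward (¬∀x A ≡ ∃x ¬A, ¬∃x A ≡ ∀x ¬A, De Morgan for ∧/∨):
  (∃y ¬N(y,y)) ∨ (∀y ¬N(y,y))
Give each quantifier a distinct variable: y↦b.
  (∃y ¬N(y,y)) ∨ (∀b ¬N(b,b))
Pull the quantifiers to the front (each side's bound variable is not free in the other side):
  ∃y ∀b (¬N(y,y) ∨ ¬N(b,b))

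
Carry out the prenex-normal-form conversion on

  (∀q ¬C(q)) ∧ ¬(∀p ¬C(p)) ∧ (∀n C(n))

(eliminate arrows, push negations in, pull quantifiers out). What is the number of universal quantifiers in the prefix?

2

Drive negations inward (¬∀x A ≡ ∃x ¬A, ¬∃x A ≡ ∀x ¬A, De Morgan for ∧/∨):
  (∀q ¬C(q)) ∧ (∃p C(p)) ∧ (∀n C(n))
Finally move all quantifiers to the prefix:
  ∀q ∃p ∀n (¬C(q) ∧ C(p) ∧ C(n))
The prefix is ∀q ∃p ∀n: 2 universal, 1 existential.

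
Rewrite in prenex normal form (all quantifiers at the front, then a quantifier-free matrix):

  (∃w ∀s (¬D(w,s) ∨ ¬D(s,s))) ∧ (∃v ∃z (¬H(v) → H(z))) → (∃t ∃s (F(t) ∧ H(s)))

First replace A → B with ¬A ∨ B.
  ¬((∃w ∀s (¬D(w,s) ∨ ¬D(s,s))) ∧ (∃v ∃z (¬¬H(v) ∨ H(z)))) ∨ (∃t ∃s (F(t) ∧ H(s)))
Push ¬ through the quantifiers and connectives to reach negation normal form:
  (∀w ∃s (D(w,s) ∧ D(s,s))) ∨ (∀v ∀z (¬H(v) ∧ ¬H(z))) ∨ (∃t ∃s (F(t) ∧ H(s)))
Standardize variables apart so no two quantifiers bind the same name: s↦x1.
  (∀w ∃s (D(w,s) ∧ D(s,s))) ∨ (∀v ∀z (¬H(v) ∧ ¬H(z))) ∨ (∃t ∃x1 (F(t) ∧ H(x1)))
Finally move all quantifiers to the prefix:
  ∀w ∃s ∀v ∀z ∃t ∃x1 (D(w,s) ∧ D(s,s) ∨ ¬H(v) ∧ ¬H(z) ∨ F(t) ∧ H(x1))

∀w ∃s ∀v ∀z ∃t ∃x1 (D(w,s) ∧ D(s,s) ∨ ¬H(v) ∧ ¬H(z) ∨ F(t) ∧ H(x1))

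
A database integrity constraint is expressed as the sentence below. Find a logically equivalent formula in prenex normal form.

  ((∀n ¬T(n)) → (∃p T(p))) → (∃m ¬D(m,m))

Rewrite implications/biconditionals: A → B as ¬A ∨ B.
  ¬(¬(∀n ¬T(n)) ∨ (∃p T(p))) ∨ (∃m ¬D(m,m))
Move each ¬ inward, flipping quantifiers it crosses:
  (∀n ¬T(n)) ∧ (∀p ¬T(p)) ∨ (∃m ¬D(m,m))
Finally move all quantifiers to the prefix:
  ∀n ∀p ∃m (¬T(n) ∧ ¬T(p) ∨ ¬D(m,m))

∀n ∀p ∃m (¬T(n) ∧ ¬T(p) ∨ ¬D(m,m))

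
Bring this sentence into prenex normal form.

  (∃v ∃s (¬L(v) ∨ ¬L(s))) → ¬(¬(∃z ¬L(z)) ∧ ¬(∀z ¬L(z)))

First replace A → B with ¬A ∨ B.
  ¬(∃v ∃s (¬L(v) ∨ ¬L(s))) ∨ ¬(¬(∃z ¬L(z)) ∧ ¬(∀z ¬L(z)))
Push ¬ through the quantifiers and connectives to reach negation normal form:
  (∀v ∀s (L(v) ∧ L(s))) ∨ (∃z ¬L(z)) ∨ (∀z ¬L(z))
Standardize variables apart so no two quantifiers bind the same name: z↦t.
  (∀v ∀s (L(v) ∧ L(s))) ∨ (∃z ¬L(z)) ∨ (∀t ¬L(t))
Pull the quantifiers to the front (each side's bound variable is not free in the other side):
  ∀v ∀s ∃z ∀t (L(v) ∧ L(s) ∨ ¬L(z) ∨ ¬L(t))

∀v ∀s ∃z ∀t (L(v) ∧ L(s) ∨ ¬L(z) ∨ ¬L(t))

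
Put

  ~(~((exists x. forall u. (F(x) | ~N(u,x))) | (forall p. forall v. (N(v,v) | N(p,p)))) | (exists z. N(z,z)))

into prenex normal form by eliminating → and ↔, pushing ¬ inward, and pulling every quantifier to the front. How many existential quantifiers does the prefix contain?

1

Push ¬ through the quantifiers and connectives to reach negation normal form:
  ((exists x. forall u. (F(x) | ~N(u,x))) | (forall p. forall v. (N(v,v) | N(p,p)))) & (forall z. ~N(z,z))
All bound variables are already distinct, so no renaming is needed.
Extract every quantifier outward, since the variables are now distinct and don't occur free across branches:
  exists x. forall u. forall p. forall v. forall z. ((F(x) | ~N(u,x) | N(v,v) | N(p,p)) & ~N(z,z))
The prefix is exists x forall u forall p forall v forall z: 4 universal, 1 existential.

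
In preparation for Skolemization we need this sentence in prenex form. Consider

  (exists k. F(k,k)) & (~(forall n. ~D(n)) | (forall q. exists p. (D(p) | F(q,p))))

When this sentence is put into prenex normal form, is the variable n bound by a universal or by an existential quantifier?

Drive negations inward (¬∀x A ≡ ∃x ¬A, ¬∃x A ≡ ∀x ¬A, De Morgan for ∧/∨):
  (exists k. F(k,k)) & ((exists n. D(n)) | (forall q. exists p. (D(p) | F(q,p))))
All bound variables are already distinct, so no renaming is needed.
Pull the quantifiers to the front (each side's bound variable is not free in the other side):
  exists k. exists n. forall q. exists p. (F(k,k) & (D(n) | D(p) | F(q,p)))
The quantifier forall n sits under an odd number of negations, so it flips to exists n.

existential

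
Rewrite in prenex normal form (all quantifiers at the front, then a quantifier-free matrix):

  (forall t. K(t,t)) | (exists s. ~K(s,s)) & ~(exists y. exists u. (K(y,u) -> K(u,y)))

Eliminate → and ↔ using ¬ and ∨.
  (forall t. K(t,t)) | (exists s. ~K(s,s)) & ~(exists y. exists u. (~K(y,u) | K(u,y)))
Drive negations inward (¬∀x A ≡ ∃x ¬A, ¬∃x A ≡ ∀x ¬A, De Morgan for ∧/∨):
  (forall t. K(t,t)) | (exists s. ~K(s,s)) & (forall y. forall u. (K(y,u) & ~K(u,y)))
All bound variables are already distinct, so no renaming is needed.
Finally move all quantifiers to the prefix:
  forall t. exists s. forall y. forall u. (K(t,t) | ~K(s,s) & K(y,u) & ~K(u,y))

forall t. exists s. forall y. forall u. (K(t,t) | ~K(s,s) & K(y,u) & ~K(u,y))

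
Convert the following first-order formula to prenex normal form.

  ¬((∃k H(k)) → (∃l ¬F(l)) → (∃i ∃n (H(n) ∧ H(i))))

Rewrite implications/biconditionals: A → B as ¬A ∨ B.
  ¬(¬(∃k H(k)) ∨ ¬(∃l ¬F(l)) ∨ (∃i ∃n (H(n) ∧ H(i))))
Drive negations inward (¬∀x A ≡ ∃x ¬A, ¬∃x A ≡ ∀x ¬A, De Morgan for ∧/∨):
  (∃k H(k)) ∧ (∃l ¬F(l)) ∧ (∀i ∀n (¬H(n) ∨ ¬H(i)))
All bound variables are already distinct, so no renaming is needed.
Finally move all quantifiers to the prefix:
  ∃k ∃l ∀i ∀n (H(k) ∧ ¬F(l) ∧ (¬H(n) ∨ ¬H(i)))

∃k ∃l ∀i ∀n (H(k) ∧ ¬F(l) ∧ (¬H(n) ∨ ¬H(i)))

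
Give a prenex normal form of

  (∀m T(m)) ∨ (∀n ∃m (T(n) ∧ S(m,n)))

∀m ∀n ∃w1 (T(m) ∨ T(n) ∧ S(w1,n))

Give each quantifier a distinct variable: m↦w1.
  (∀m T(m)) ∨ (∀n ∃w1 (T(n) ∧ S(w1,n)))
Finally move all quantifiers to the prefix:
  ∀m ∀n ∃w1 (T(m) ∨ T(n) ∧ S(w1,n))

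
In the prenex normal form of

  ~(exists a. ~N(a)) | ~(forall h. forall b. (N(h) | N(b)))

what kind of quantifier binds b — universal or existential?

Move each ¬ inward, flipping quantifiers it crosses:
  (forall a. N(a)) | (exists h. exists b. (~N(h) & ~N(b)))
Pull the quantifiers to the front (each side's bound variable is not free in the other side):
  forall a. exists h. exists b. (N(a) | ~N(h) & ~N(b))
The quantifier forall b sits under an odd number of negations, so it flips to exists b.

existential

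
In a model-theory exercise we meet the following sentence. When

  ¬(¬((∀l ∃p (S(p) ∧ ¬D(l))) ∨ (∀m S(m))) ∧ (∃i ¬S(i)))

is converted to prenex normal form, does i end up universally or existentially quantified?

universal

Drive negations inward (¬∀x A ≡ ∃x ¬A, ¬∃x A ≡ ∀x ¬A, De Morgan for ∧/∨):
  (∀l ∃p (S(p) ∧ ¬D(l))) ∨ (∀m S(m)) ∨ (∀i S(i))
All bound variables are already distinct, so no renaming is needed.
Finally move all quantifiers to the prefix:
  ∀l ∃p ∀m ∀i (S(p) ∧ ¬D(l) ∨ S(m) ∨ S(i))
The quantifier ∃i sits under an odd number of negations, so it flips to ∀i.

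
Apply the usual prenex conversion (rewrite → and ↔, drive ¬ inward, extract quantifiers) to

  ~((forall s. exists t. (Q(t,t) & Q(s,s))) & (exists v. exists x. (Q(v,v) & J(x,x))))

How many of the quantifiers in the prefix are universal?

Move each ¬ inward, flipping quantifiers it crosses:
  (exists s. forall t. (~Q(t,t) | ~Q(s,s))) | (forall v. forall x. (~Q(v,v) | ~J(x,x)))
All bound variables are already distinct, so no renaming is needed.
Extract every quantifier outward, since the variables are now distinct and don't occur free across branches:
  exists s. forall t. forall v. forall x. (~Q(t,t) | ~Q(s,s) | ~Q(v,v) | ~J(x,x))
The prefix is exists s forall t forall v forall x: 3 universal, 1 existential.

3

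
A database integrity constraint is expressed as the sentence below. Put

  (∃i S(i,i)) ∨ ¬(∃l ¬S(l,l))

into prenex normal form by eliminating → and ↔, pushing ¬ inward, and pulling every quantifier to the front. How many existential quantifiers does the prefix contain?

Push ¬ through the quantifiers and connectives to reach negation normal form:
  (∃i S(i,i)) ∨ (∀l S(l,l))
All bound variables are already distinct, so no renaming is needed.
Finally move all quantifiers to the prefix:
  ∃i ∀l (S(i,i) ∨ S(l,l))
The prefix is ∃i ∀l: 1 universal, 1 existential.

1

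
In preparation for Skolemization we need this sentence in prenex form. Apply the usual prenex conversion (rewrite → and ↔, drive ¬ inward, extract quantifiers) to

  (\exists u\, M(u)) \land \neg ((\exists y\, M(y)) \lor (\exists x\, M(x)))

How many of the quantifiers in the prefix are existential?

1

Move each ¬ inward, flipping quantifiers it crosses:
  (\exists u\, M(u)) \land (\forall y\, \neg M(y)) \land (\forall x\, \neg M(x))
Extract every quantifier outward, since the variables are now distinct and don't occur free across branches:
  \exists u\, \forall y\, \forall x\, (M(u) \land \neg M(y) \land \neg M(x))
The prefix is \exists u \forall y \forall x: 2 universal, 1 existential.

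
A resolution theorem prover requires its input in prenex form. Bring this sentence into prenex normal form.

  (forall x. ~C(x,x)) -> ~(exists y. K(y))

Eliminate → and ↔ using ¬ and ∨.
  ~(forall x. ~C(x,x)) | ~(exists y. K(y))
Push ¬ through the quantifiers and connectives to reach negation normal form:
  (exists x. C(x,x)) | (forall y. ~K(y))
All bound variables are already distinct, so no renaming is needed.
Extract every quantifier outward, since the variables are now distinct and don't occur free across branches:
  exists x. forall y. (C(x,x) | ~K(y))

exists x. forall y. (C(x,x) | ~K(y))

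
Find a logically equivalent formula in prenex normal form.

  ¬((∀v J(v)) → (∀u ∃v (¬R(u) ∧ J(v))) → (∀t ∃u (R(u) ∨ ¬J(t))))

Eliminate → and ↔ using ¬ and ∨.
  ¬(¬(∀v J(v)) ∨ ¬(∀u ∃v (¬R(u) ∧ J(v))) ∨ (∀t ∃u (R(u) ∨ ¬J(t))))
Drive negations inward (¬∀x A ≡ ∃x ¬A, ¬∃x A ≡ ∀x ¬A, De Morgan for ∧/∨):
  (∀v J(v)) ∧ (∀u ∃v (¬R(u) ∧ J(v))) ∧ (∃t ∀u (¬R(u) ∧ J(t)))
Standardize variables apart so no two quantifiers bind the same name: v↦v1, u↦z1.
  (∀v J(v)) ∧ (∀u ∃v1 (¬R(u) ∧ J(v1))) ∧ (∃t ∀z1 (¬R(z1) ∧ J(t)))
Extract every quantifier outward, since the variables are now distinct and don't occur free across branches:
  ∀v ∀u ∃v1 ∃t ∀z1 (J(v) ∧ ¬R(u) ∧ J(v1) ∧ ¬R(z1) ∧ J(t))

∀v ∀u ∃v1 ∃t ∀z1 (J(v) ∧ ¬R(u) ∧ J(v1) ∧ ¬R(z1) ∧ J(t))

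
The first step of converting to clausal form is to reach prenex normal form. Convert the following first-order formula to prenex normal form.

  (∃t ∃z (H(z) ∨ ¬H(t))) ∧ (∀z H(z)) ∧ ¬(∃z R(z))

∃t ∃z ∀b ∀s ((H(z) ∨ ¬H(t)) ∧ H(b) ∧ ¬R(s))

Push ¬ through the quantifiers and connectives to reach negation normal form:
  (∃t ∃z (H(z) ∨ ¬H(t))) ∧ (∀z H(z)) ∧ (∀z ¬R(z))
Give each quantifier a distinct variable: z↦b, z↦s.
  (∃t ∃z (H(z) ∨ ¬H(t))) ∧ (∀b H(b)) ∧ (∀s ¬R(s))
Finally move all quantifiers to the prefix:
  ∃t ∃z ∀b ∀s ((H(z) ∨ ¬H(t)) ∧ H(b) ∧ ¬R(s))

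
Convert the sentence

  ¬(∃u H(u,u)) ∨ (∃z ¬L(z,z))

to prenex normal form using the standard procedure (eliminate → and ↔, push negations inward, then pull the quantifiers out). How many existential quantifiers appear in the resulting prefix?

Drive negations inward (¬∀x A ≡ ∃x ¬A, ¬∃x A ≡ ∀x ¬A, De Morgan for ∧/∨):
  (∀u ¬H(u,u)) ∨ (∃z ¬L(z,z))
All bound variables are already distinct, so no renaming is needed.
Pull the quantifiers to the front (each side's bound variable is not free in the other side):
  ∀u ∃z (¬H(u,u) ∨ ¬L(z,z))
The prefix is ∀u ∃z: 1 universal, 1 existential.

1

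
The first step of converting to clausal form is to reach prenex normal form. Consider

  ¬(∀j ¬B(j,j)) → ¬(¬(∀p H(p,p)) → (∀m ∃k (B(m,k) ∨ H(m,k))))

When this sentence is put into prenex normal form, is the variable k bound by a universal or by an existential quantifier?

Rewrite implications/biconditionals: A → B as ¬A ∨ B.
  ¬¬(∀j ¬B(j,j)) ∨ ¬(¬¬(∀p H(p,p)) ∨ (∀m ∃k (B(m,k) ∨ H(m,k))))
Drive negations inward (¬∀x A ≡ ∃x ¬A, ¬∃x A ≡ ∀x ¬A, De Morgan for ∧/∨):
  (∀j ¬B(j,j)) ∨ (∃p ¬H(p,p)) ∧ (∃m ∀k (¬B(m,k) ∧ ¬H(m,k)))
Finally move all quantifiers to the prefix:
  ∀j ∃p ∃m ∀k (¬B(j,j) ∨ ¬H(p,p) ∧ ¬B(m,k) ∧ ¬H(m,k))
The quantifier ∃k sits under an odd number of negations (counting the antecedent side of each →), so it flips to ∀k.

universal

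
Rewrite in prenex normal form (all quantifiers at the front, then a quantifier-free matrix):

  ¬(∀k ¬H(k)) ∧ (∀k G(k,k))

Push ¬ through the quantifiers and connectives to reach negation normal form:
  (∃k H(k)) ∧ (∀k G(k,k))
Rename bound variables to avoid capture: k↦u1.
  (∃k H(k)) ∧ (∀u1 G(u1,u1))
Finally move all quantifiers to the prefix:
  ∃k ∀u1 (H(k) ∧ G(u1,u1))

∃k ∀u1 (H(k) ∧ G(u1,u1))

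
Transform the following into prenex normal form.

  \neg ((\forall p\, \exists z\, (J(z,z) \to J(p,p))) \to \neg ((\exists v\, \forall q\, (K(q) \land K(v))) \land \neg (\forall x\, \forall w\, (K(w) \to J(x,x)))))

\forall p\, \exists z\, \exists v\, \forall q\, \exists x\, \exists w\, ((\neg J(z,z) \lor J(p,p)) \land K(q) \land K(v) \land K(w) \land \neg J(x,x))

Eliminate → and ↔ using ¬ and ∨.
  \neg (\neg (\forall p\, \exists z\, (\neg J(z,z) \lor J(p,p))) \lor \neg ((\exists v\, \forall q\, (K(q) \land K(v))) \land \neg (\forall x\, \forall w\, (\neg K(w) \lor J(x,x)))))
Move each ¬ inward, flipping quantifiers it crosses:
  (\forall p\, \exists z\, (\neg J(z,z) \lor J(p,p))) \land (\exists v\, \forall q\, (K(q) \land K(v))) \land (\exists x\, \exists w\, (K(w) \land \neg J(x,x)))
Extract every quantifier outward, since the variables are now distinct and don't occur free across branches:
  \forall p\, \exists z\, \exists v\, \forall q\, \exists x\, \exists w\, ((\neg J(z,z) \lor J(p,p)) \land K(q) \land K(v) \land K(w) \land \neg J(x,x))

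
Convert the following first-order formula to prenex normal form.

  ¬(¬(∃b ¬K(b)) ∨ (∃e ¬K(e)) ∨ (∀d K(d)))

Push ¬ through the quantifiers and connectives to reach negation normal form:
  (∃b ¬K(b)) ∧ (∀e K(e)) ∧ (∃d ¬K(d))
All bound variables are already distinct, so no renaming is needed.
Finally move all quantifiers to the prefix:
  ∃b ∀e ∃d (¬K(b) ∧ K(e) ∧ ¬K(d))

∃b ∀e ∃d (¬K(b) ∧ K(e) ∧ ¬K(d))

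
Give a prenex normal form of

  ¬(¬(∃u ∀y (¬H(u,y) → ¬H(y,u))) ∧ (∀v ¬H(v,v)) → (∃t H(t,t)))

∀u ∃y ∀v ∀t (¬H(u,y) ∧ H(y,u) ∧ ¬H(v,v) ∧ ¬H(t,t))

Rewrite implications/biconditionals: A → B as ¬A ∨ B.
  ¬(¬(¬(∃u ∀y (¬¬H(u,y) ∨ ¬H(y,u))) ∧ (∀v ¬H(v,v))) ∨ (∃t H(t,t)))
Push ¬ through the quantifiers and connectives to reach negation normal form:
  (∀u ∃y (¬H(u,y) ∧ H(y,u))) ∧ (∀v ¬H(v,v)) ∧ (∀t ¬H(t,t))
All bound variables are already distinct, so no renaming is needed.
Extract every quantifier outward, since the variables are now distinct and don't occur free across branches:
  ∀u ∃y ∀v ∀t (¬H(u,y) ∧ H(y,u) ∧ ¬H(v,v) ∧ ¬H(t,t))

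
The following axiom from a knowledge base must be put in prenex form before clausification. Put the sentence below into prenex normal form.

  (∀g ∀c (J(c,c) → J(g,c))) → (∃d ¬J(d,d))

∃g ∃c ∃d (J(c,c) ∧ ¬J(g,c) ∨ ¬J(d,d))

First replace A → B with ¬A ∨ B.
  ¬(∀g ∀c (¬J(c,c) ∨ J(g,c))) ∨ (∃d ¬J(d,d))
Move each ¬ inward, flipping quantifiers it crosses:
  (∃g ∃c (J(c,c) ∧ ¬J(g,c))) ∨ (∃d ¬J(d,d))
Finally move all quantifiers to the prefix:
  ∃g ∃c ∃d (J(c,c) ∧ ¬J(g,c) ∨ ¬J(d,d))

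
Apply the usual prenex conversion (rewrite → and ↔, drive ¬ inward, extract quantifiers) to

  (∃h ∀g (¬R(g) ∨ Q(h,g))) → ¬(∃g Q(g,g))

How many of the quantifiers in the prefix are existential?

First replace A → B with ¬A ∨ B.
  ¬(∃h ∀g (¬R(g) ∨ Q(h,g))) ∨ ¬(∃g Q(g,g))
Move each ¬ inward, flipping quantifiers it crosses:
  (∀h ∃g (R(g) ∧ ¬Q(h,g))) ∨ (∀g ¬Q(g,g))
Standardize variables apart so no two quantifiers bind the same name: g↦v1.
  (∀h ∃g (R(g) ∧ ¬Q(h,g))) ∨ (∀v1 ¬Q(v1,v1))
Finally move all quantifiers to the prefix:
  ∀h ∃g ∀v1 (R(g) ∧ ¬Q(h,g) ∨ ¬Q(v1,v1))
The prefix is ∀h ∃g ∀v1: 2 universal, 1 existential.

1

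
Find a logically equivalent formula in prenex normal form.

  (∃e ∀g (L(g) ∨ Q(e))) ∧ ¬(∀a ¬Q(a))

∃e ∀g ∃a ((L(g) ∨ Q(e)) ∧ Q(a))

Push ¬ through the quantifiers and connectives to reach negation normal form:
  (∃e ∀g (L(g) ∨ Q(e))) ∧ (∃a Q(a))
All bound variables are already distinct, so no renaming is needed.
Finally move all quantifiers to the prefix:
  ∃e ∀g ∃a ((L(g) ∨ Q(e)) ∧ Q(a))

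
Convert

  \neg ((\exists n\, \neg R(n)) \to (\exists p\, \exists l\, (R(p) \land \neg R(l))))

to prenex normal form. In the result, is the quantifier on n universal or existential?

existential

First replace A → B with ¬A ∨ B.
  \neg (\neg (\exists n\, \neg R(n)) \lor (\exists p\, \exists l\, (R(p) \land \neg R(l))))
Push ¬ through the quantifiers and connectives to reach negation normal form:
  (\exists n\, \neg R(n)) \land (\forall p\, \forall l\, (\neg R(p) \lor R(l)))
All bound variables are already distinct, so no renaming is needed.
Pull the quantifiers to the front (each side's bound variable is not free in the other side):
  \exists n\, \forall p\, \forall l\, (\neg R(n) \land (\neg R(p) \lor R(l)))
The quantifier \exists n sits under an even number of negations (counting the antecedent side of each →), so it remains existential.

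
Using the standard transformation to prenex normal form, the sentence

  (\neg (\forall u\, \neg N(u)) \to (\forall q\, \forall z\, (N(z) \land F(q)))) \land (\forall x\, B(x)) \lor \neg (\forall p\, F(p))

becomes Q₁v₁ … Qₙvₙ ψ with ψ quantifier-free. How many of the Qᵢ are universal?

4

Eliminate → and ↔ using ¬ and ∨.
  (\neg \neg (\forall u\, \neg N(u)) \lor (\forall q\, \forall z\, (N(z) \land F(q)))) \land (\forall x\, B(x)) \lor \neg (\forall p\, F(p))
Push ¬ through the quantifiers and connectives to reach negation normal form:
  ((\forall u\, \neg N(u)) \lor (\forall q\, \forall z\, (N(z) \land F(q)))) \land (\forall x\, B(x)) \lor (\exists p\, \neg F(p))
All bound variables are already distinct, so no renaming is needed.
Extract every quantifier outward, since the variables are now distinct and don't occur free across branches:
  \forall u\, \forall q\, \forall z\, \forall x\, \exists p\, ((\neg N(u) \lor N(z) \land F(q)) \land B(x) \lor \neg F(p))
The prefix is \forall u \forall q \forall z \forall x \exists p: 4 universal, 1 existential.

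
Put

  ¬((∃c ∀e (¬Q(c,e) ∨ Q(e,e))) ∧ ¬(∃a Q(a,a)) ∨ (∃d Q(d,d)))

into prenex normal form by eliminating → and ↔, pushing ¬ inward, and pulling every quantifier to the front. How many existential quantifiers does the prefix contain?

2

Move each ¬ inward, flipping quantifiers it crosses:
  ((∀c ∃e (Q(c,e) ∧ ¬Q(e,e))) ∨ (∃a Q(a,a))) ∧ (∀d ¬Q(d,d))
Extract every quantifier outward, since the variables are now distinct and don't occur free across branches:
  ∀c ∃e ∃a ∀d ((Q(c,e) ∧ ¬Q(e,e) ∨ Q(a,a)) ∧ ¬Q(d,d))
The prefix is ∀c ∃e ∃a ∀d: 2 universal, 2 existential.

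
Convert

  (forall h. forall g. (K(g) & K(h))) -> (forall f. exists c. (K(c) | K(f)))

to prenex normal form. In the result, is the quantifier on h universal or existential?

Eliminate → and ↔ using ¬ and ∨.
  ~(forall h. forall g. (K(g) & K(h))) | (forall f. exists c. (K(c) | K(f)))
Drive negations inward (¬∀x A ≡ ∃x ¬A, ¬∃x A ≡ ∀x ¬A, De Morgan for ∧/∨):
  (exists h. exists g. (~K(g) | ~K(h))) | (forall f. exists c. (K(c) | K(f)))
All bound variables are already distinct, so no renaming is needed.
Extract every quantifier outward, since the variables are now distinct and don't occur free across branches:
  exists h. exists g. forall f. exists c. (~K(g) | ~K(h) | K(c) | K(f))
The quantifier forall h sits under an odd number of negations (counting the antecedent side of each →), so it flips to exists h.

existential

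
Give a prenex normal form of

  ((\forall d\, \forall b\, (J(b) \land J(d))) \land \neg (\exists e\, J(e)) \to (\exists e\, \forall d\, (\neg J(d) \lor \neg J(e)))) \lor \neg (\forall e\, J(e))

\exists d\, \exists b\, \exists e\, \exists r\, \forall a\, \exists t\, (\neg J(b) \lor \neg J(d) \lor J(e) \lor \neg J(a) \lor \neg J(r) \lor \neg J(t))

Eliminate → and ↔ using ¬ and ∨.
  \neg ((\forall d\, \forall b\, (J(b) \land J(d))) \land \neg (\exists e\, J(e))) \lor (\exists e\, \forall d\, (\neg J(d) \lor \neg J(e))) \lor \neg (\forall e\, J(e))
Push ¬ through the quantifiers and connectives to reach negation normal form:
  (\exists d\, \exists b\, (\neg J(b) \lor \neg J(d))) \lor (\exists e\, J(e)) \lor (\exists e\, \forall d\, (\neg J(d) \lor \neg J(e))) \lor (\exists e\, \neg J(e))
Standardize variables apart so no two quantifiers bind the same name: e↦r, d↦a, e↦t.
  (\exists d\, \exists b\, (\neg J(b) \lor \neg J(d))) \lor (\exists e\, J(e)) \lor (\exists r\, \forall a\, (\neg J(a) \lor \neg J(r))) \lor (\exists t\, \neg J(t))
Finally move all quantifiers to the prefix:
  \exists d\, \exists b\, \exists e\, \exists r\, \forall a\, \exists t\, (\neg J(b) \lor \neg J(d) \lor J(e) \lor \neg J(a) \lor \neg J(r) \lor \neg J(t))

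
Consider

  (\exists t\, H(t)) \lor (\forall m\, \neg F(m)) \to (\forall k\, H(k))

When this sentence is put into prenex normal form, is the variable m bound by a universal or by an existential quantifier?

existential

First replace A → B with ¬A ∨ B.
  \neg ((\exists t\, H(t)) \lor (\forall m\, \neg F(m))) \lor (\forall k\, H(k))
Push ¬ through the quantifiers and connectives to reach negation normal form:
  (\forall t\, \neg H(t)) \land (\exists m\, F(m)) \lor (\forall k\, H(k))
All bound variables are already distinct, so no renaming is needed.
Finally move all quantifiers to the prefix:
  \forall t\, \exists m\, \forall k\, (\neg H(t) \land F(m) \lor H(k))
The quantifier \forall m sits under an odd number of negations (counting the antecedent side of each →), so it flips to \exists m.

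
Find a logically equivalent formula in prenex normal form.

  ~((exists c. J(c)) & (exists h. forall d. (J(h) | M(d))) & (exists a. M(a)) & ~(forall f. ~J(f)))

forall c. forall h. exists d. forall a. forall f. (~J(c) | ~J(h) & ~M(d) | ~M(a) | ~J(f))

Push ¬ through the quantifiers and connectives to reach negation normal form:
  (forall c. ~J(c)) | (forall h. exists d. (~J(h) & ~M(d))) | (forall a. ~M(a)) | (forall f. ~J(f))
All bound variables are already distinct, so no renaming is needed.
Pull the quantifiers to the front (each side's bound variable is not free in the other side):
  forall c. forall h. exists d. forall a. forall f. (~J(c) | ~J(h) & ~M(d) | ~M(a) | ~J(f))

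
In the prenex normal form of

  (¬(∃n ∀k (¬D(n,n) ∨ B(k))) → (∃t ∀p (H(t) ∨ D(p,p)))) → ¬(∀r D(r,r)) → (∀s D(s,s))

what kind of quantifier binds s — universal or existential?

universal

First replace A → B with ¬A ∨ B.
  ¬(¬¬(∃n ∀k (¬D(n,n) ∨ B(k))) ∨ (∃t ∀p (H(t) ∨ D(p,p)))) ∨ ¬¬(∀r D(r,r)) ∨ (∀s D(s,s))
Drive negations inward (¬∀x A ≡ ∃x ¬A, ¬∃x A ≡ ∀x ¬A, De Morgan for ∧/∨):
  (∀n ∃k (D(n,n) ∧ ¬B(k))) ∧ (∀t ∃p (¬H(t) ∧ ¬D(p,p))) ∨ (∀r D(r,r)) ∨ (∀s D(s,s))
Finally move all quantifiers to the prefix:
  ∀n ∃k ∀t ∃p ∀r ∀s (D(n,n) ∧ ¬B(k) ∧ ¬H(t) ∧ ¬D(p,p) ∨ D(r,r) ∨ D(s,s))
The quantifier ∀s sits under an even number of negations (counting the antecedent side of each →), so it remains universal.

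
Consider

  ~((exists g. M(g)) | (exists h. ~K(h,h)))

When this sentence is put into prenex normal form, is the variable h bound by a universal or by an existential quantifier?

universal

Move each ¬ inward, flipping quantifiers it crosses:
  (forall g. ~M(g)) & (forall h. K(h,h))
Finally move all quantifiers to the prefix:
  forall g. forall h. (~M(g) & K(h,h))
The quantifier exists h sits under an odd number of negations, so it flips to forall h.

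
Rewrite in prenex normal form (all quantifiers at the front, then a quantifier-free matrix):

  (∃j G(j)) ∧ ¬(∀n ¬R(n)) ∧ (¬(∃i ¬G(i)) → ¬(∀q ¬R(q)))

First replace A → B with ¬A ∨ B.
  (∃j G(j)) ∧ ¬(∀n ¬R(n)) ∧ (¬¬(∃i ¬G(i)) ∨ ¬(∀q ¬R(q)))
Push ¬ through the quantifiers and connectives to reach negation normal form:
  (∃j G(j)) ∧ (∃n R(n)) ∧ ((∃i ¬G(i)) ∨ (∃q R(q)))
All bound variables are already distinct, so no renaming is needed.
Finally move all quantifiers to the prefix:
  ∃j ∃n ∃i ∃q (G(j) ∧ R(n) ∧ (¬G(i) ∨ R(q)))

∃j ∃n ∃i ∃q (G(j) ∧ R(n) ∧ (¬G(i) ∨ R(q)))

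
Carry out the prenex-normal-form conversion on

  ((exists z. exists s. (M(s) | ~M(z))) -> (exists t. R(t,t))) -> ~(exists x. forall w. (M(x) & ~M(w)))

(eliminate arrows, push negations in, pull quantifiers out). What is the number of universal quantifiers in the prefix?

Eliminate → and ↔ using ¬ and ∨.
  ~(~(exists z. exists s. (M(s) | ~M(z))) | (exists t. R(t,t))) | ~(exists x. forall w. (M(x) & ~M(w)))
Drive negations inward (¬∀x A ≡ ∃x ¬A, ¬∃x A ≡ ∀x ¬A, De Morgan for ∧/∨):
  (exists z. exists s. (M(s) | ~M(z))) & (forall t. ~R(t,t)) | (forall x. exists w. (~M(x) | M(w)))
All bound variables are already distinct, so no renaming is needed.
Extract every quantifier outward, since the variables are now distinct and don't occur free across branches:
  exists z. exists s. forall t. forall x. exists w. ((M(s) | ~M(z)) & ~R(t,t) | ~M(x) | M(w))
The prefix is exists z exists s forall t forall x exists w: 2 universal, 3 existential.

2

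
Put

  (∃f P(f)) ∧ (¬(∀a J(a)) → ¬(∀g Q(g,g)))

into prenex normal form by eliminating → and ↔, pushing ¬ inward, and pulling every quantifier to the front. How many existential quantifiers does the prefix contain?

2

First replace A → B with ¬A ∨ B.
  (∃f P(f)) ∧ (¬¬(∀a J(a)) ∨ ¬(∀g Q(g,g)))
Drive negations inward (¬∀x A ≡ ∃x ¬A, ¬∃x A ≡ ∀x ¬A, De Morgan for ∧/∨):
  (∃f P(f)) ∧ ((∀a J(a)) ∨ (∃g ¬Q(g,g)))
All bound variables are already distinct, so no renaming is needed.
Finally move all quantifiers to the prefix:
  ∃f ∀a ∃g (P(f) ∧ (J(a) ∨ ¬Q(g,g)))
The prefix is ∃f ∀a ∃g: 1 universal, 2 existential.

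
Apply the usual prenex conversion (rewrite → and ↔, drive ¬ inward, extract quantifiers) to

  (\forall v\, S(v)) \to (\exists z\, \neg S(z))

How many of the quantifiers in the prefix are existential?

First replace A → B with ¬A ∨ B.
  \neg (\forall v\, S(v)) \lor (\exists z\, \neg S(z))
Push ¬ through the quantifiers and connectives to reach negation normal form:
  (\exists v\, \neg S(v)) \lor (\exists z\, \neg S(z))
All bound variables are already distinct, so no renaming is needed.
Pull the quantifiers to the front (each side's bound variable is not free in the other side):
  \exists v\, \exists z\, (\neg S(v) \lor \neg S(z))
The prefix is \exists v \exists z: 0 universal, 2 existential.

2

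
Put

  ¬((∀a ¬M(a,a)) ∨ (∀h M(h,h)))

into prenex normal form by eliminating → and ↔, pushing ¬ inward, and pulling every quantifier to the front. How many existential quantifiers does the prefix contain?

Push ¬ through the quantifiers and connectives to reach negation normal form:
  (∃a M(a,a)) ∧ (∃h ¬M(h,h))
All bound variables are already distinct, so no renaming is needed.
Finally move all quantifiers to the prefix:
  ∃a ∃h (M(a,a) ∧ ¬M(h,h))
The prefix is ∃a ∃h: 0 universal, 2 existential.

2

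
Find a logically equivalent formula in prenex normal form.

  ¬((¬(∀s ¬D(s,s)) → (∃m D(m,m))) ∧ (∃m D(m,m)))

First replace A → B with ¬A ∨ B.
  ¬((¬¬(∀s ¬D(s,s)) ∨ (∃m D(m,m))) ∧ (∃m D(m,m)))
Push ¬ through the quantifiers and connectives to reach negation normal form:
  (∃s D(s,s)) ∧ (∀m ¬D(m,m)) ∨ (∀m ¬D(m,m))
Give each quantifier a distinct variable: m↦c.
  (∃s D(s,s)) ∧ (∀m ¬D(m,m)) ∨ (∀c ¬D(c,c))
Extract every quantifier outward, since the variables are now distinct and don't occur free across branches:
  ∃s ∀m ∀c (D(s,s) ∧ ¬D(m,m) ∨ ¬D(c,c))

∃s ∀m ∀c (D(s,s) ∧ ¬D(m,m) ∨ ¬D(c,c))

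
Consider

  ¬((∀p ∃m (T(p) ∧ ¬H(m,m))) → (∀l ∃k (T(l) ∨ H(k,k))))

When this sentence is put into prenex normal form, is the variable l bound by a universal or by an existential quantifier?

existential

Rewrite implications/biconditionals: A → B as ¬A ∨ B.
  ¬(¬(∀p ∃m (T(p) ∧ ¬H(m,m))) ∨ (∀l ∃k (T(l) ∨ H(k,k))))
Drive negations inward (¬∀x A ≡ ∃x ¬A, ¬∃x A ≡ ∀x ¬A, De Morgan for ∧/∨):
  (∀p ∃m (T(p) ∧ ¬H(m,m))) ∧ (∃l ∀k (¬T(l) ∧ ¬H(k,k)))
All bound variables are already distinct, so no renaming is needed.
Finally move all quantifiers to the prefix:
  ∀p ∃m ∃l ∀k (T(p) ∧ ¬H(m,m) ∧ ¬T(l) ∧ ¬H(k,k))
The quantifier ∀l sits under an odd number of negations (counting the antecedent side of each →), so it flips to ∃l.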